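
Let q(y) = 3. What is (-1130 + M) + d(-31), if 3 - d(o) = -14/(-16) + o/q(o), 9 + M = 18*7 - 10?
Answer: -24253/24 ≈ -1010.5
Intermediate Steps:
M = 107 (M = -9 + (18*7 - 10) = -9 + (126 - 10) = -9 + 116 = 107)
d(o) = 17/8 - o/3 (d(o) = 3 - (-14/(-16) + o/3) = 3 - (-14*(-1/16) + o*(⅓)) = 3 - (7/8 + o/3) = 3 + (-7/8 - o/3) = 17/8 - o/3)
(-1130 + M) + d(-31) = (-1130 + 107) + (17/8 - ⅓*(-31)) = -1023 + (17/8 + 31/3) = -1023 + 299/24 = -24253/24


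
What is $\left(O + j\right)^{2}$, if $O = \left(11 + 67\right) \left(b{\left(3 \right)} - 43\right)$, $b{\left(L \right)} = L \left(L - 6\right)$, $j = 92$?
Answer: $15713296$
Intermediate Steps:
$b{\left(L \right)} = L \left(-6 + L\right)$
$O = -4056$ ($O = \left(11 + 67\right) \left(3 \left(-6 + 3\right) - 43\right) = 78 \left(3 \left(-3\right) - 43\right) = 78 \left(-9 - 43\right) = 78 \left(-52\right) = -4056$)
$\left(O + j\right)^{2} = \left(-4056 + 92\right)^{2} = \left(-3964\right)^{2} = 15713296$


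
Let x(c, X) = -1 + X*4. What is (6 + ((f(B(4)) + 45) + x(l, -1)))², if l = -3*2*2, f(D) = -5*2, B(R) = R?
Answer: 1296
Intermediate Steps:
f(D) = -10
l = -12 (l = -6*2 = -12)
x(c, X) = -1 + 4*X
(6 + ((f(B(4)) + 45) + x(l, -1)))² = (6 + ((-10 + 45) + (-1 + 4*(-1))))² = (6 + (35 + (-1 - 4)))² = (6 + (35 - 5))² = (6 + 30)² = 36² = 1296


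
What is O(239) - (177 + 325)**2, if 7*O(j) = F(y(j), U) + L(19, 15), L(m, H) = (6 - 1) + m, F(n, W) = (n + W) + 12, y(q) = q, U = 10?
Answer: -1763743/7 ≈ -2.5196e+5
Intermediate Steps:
F(n, W) = 12 + W + n (F(n, W) = (W + n) + 12 = 12 + W + n)
L(m, H) = 5 + m
O(j) = 46/7 + j/7 (O(j) = ((12 + 10 + j) + (5 + 19))/7 = ((22 + j) + 24)/7 = (46 + j)/7 = 46/7 + j/7)
O(239) - (177 + 325)**2 = (46/7 + (1/7)*239) - (177 + 325)**2 = (46/7 + 239/7) - 1*502**2 = 285/7 - 1*252004 = 285/7 - 252004 = -1763743/7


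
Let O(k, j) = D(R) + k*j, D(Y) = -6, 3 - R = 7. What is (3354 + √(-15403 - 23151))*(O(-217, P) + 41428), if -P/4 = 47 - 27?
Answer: 197154828 + 58782*I*√38554 ≈ 1.9715e+8 + 1.1542e+7*I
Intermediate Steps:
R = -4 (R = 3 - 1*7 = 3 - 7 = -4)
P = -80 (P = -4*(47 - 27) = -4*20 = -80)
O(k, j) = -6 + j*k (O(k, j) = -6 + k*j = -6 + j*k)
(3354 + √(-15403 - 23151))*(O(-217, P) + 41428) = (3354 + √(-15403 - 23151))*((-6 - 80*(-217)) + 41428) = (3354 + √(-38554))*((-6 + 17360) + 41428) = (3354 + I*√38554)*(17354 + 41428) = (3354 + I*√38554)*58782 = 197154828 + 58782*I*√38554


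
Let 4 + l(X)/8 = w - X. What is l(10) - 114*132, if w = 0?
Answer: -15160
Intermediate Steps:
l(X) = -32 - 8*X (l(X) = -32 + 8*(0 - X) = -32 + 8*(-X) = -32 - 8*X)
l(10) - 114*132 = (-32 - 8*10) - 114*132 = (-32 - 80) - 15048 = -112 - 15048 = -15160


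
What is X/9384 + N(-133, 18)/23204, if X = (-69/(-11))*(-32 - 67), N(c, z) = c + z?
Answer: -56119/788936 ≈ -0.071133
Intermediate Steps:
X = -621 (X = -69*(-1/11)*(-99) = (69/11)*(-99) = -621)
X/9384 + N(-133, 18)/23204 = -621/9384 + (-133 + 18)/23204 = -621*1/9384 - 115*1/23204 = -9/136 - 115/23204 = -56119/788936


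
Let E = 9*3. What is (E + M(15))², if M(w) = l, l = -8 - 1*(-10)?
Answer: 841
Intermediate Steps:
l = 2 (l = -8 + 10 = 2)
M(w) = 2
E = 27
(E + M(15))² = (27 + 2)² = 29² = 841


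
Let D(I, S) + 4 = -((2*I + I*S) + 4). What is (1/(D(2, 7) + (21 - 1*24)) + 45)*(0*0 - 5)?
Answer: -6520/29 ≈ -224.83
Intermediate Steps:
D(I, S) = -8 - 2*I - I*S (D(I, S) = -4 - ((2*I + I*S) + 4) = -4 - (4 + 2*I + I*S) = -4 + (-4 - 2*I - I*S) = -8 - 2*I - I*S)
(1/(D(2, 7) + (21 - 1*24)) + 45)*(0*0 - 5) = (1/((-8 - 2*2 - 1*2*7) + (21 - 1*24)) + 45)*(0*0 - 5) = (1/((-8 - 4 - 14) + (21 - 24)) + 45)*(0 - 5) = (1/(-26 - 3) + 45)*(-5) = (1/(-29) + 45)*(-5) = (-1/29 + 45)*(-5) = (1304/29)*(-5) = -6520/29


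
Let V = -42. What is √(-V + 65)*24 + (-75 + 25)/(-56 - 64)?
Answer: 5/12 + 24*√107 ≈ 248.67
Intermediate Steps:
√(-V + 65)*24 + (-75 + 25)/(-56 - 64) = √(-1*(-42) + 65)*24 + (-75 + 25)/(-56 - 64) = √(42 + 65)*24 - 50/(-120) = √107*24 - 50*(-1/120) = 24*√107 + 5/12 = 5/12 + 24*√107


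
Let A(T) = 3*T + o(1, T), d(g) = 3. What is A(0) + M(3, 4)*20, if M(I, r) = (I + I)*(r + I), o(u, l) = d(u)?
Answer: 843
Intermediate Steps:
o(u, l) = 3
M(I, r) = 2*I*(I + r) (M(I, r) = (2*I)*(I + r) = 2*I*(I + r))
A(T) = 3 + 3*T (A(T) = 3*T + 3 = 3 + 3*T)
A(0) + M(3, 4)*20 = (3 + 3*0) + (2*3*(3 + 4))*20 = (3 + 0) + (2*3*7)*20 = 3 + 42*20 = 3 + 840 = 843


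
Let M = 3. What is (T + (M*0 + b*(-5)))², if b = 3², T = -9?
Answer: 2916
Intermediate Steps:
b = 9
(T + (M*0 + b*(-5)))² = (-9 + (3*0 + 9*(-5)))² = (-9 + (0 - 45))² = (-9 - 45)² = (-54)² = 2916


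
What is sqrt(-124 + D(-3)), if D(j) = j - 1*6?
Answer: I*sqrt(133) ≈ 11.533*I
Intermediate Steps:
D(j) = -6 + j (D(j) = j - 6 = -6 + j)
sqrt(-124 + D(-3)) = sqrt(-124 + (-6 - 3)) = sqrt(-124 - 9) = sqrt(-133) = I*sqrt(133)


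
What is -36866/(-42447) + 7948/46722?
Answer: 114434556/110178263 ≈ 1.0386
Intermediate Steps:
-36866/(-42447) + 7948/46722 = -36866*(-1/42447) + 7948*(1/46722) = 36866/42447 + 3974/23361 = 114434556/110178263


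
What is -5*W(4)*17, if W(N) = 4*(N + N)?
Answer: -2720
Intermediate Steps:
W(N) = 8*N (W(N) = 4*(2*N) = 8*N)
-5*W(4)*17 = -40*4*17 = -5*32*17 = -160*17 = -2720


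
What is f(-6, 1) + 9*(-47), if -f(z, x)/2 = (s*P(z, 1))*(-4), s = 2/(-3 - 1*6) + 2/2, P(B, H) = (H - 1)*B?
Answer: -423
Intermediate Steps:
P(B, H) = B*(-1 + H) (P(B, H) = (-1 + H)*B = B*(-1 + H))
s = 7/9 (s = 2/(-3 - 6) + 2*(1/2) = 2/(-9) + 1 = 2*(-1/9) + 1 = -2/9 + 1 = 7/9 ≈ 0.77778)
f(z, x) = 0 (f(z, x) = -2*7*(z*(-1 + 1))/9*(-4) = -2*7*(z*0)/9*(-4) = -2*(7/9)*0*(-4) = -0*(-4) = -2*0 = 0)
f(-6, 1) + 9*(-47) = 0 + 9*(-47) = 0 - 423 = -423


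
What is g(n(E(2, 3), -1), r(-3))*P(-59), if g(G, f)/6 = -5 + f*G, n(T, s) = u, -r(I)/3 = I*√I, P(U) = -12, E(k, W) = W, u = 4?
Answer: 360 - 2592*I*√3 ≈ 360.0 - 4489.5*I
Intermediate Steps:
r(I) = -3*I^(3/2) (r(I) = -3*I*√I = -3*I^(3/2))
n(T, s) = 4
g(G, f) = -30 + 6*G*f (g(G, f) = 6*(-5 + f*G) = 6*(-5 + G*f) = -30 + 6*G*f)
g(n(E(2, 3), -1), r(-3))*P(-59) = (-30 + 6*4*(-(-9)*I*√3))*(-12) = (-30 + 6*4*(9*I*√3))*(-12) = (-30 + 216*I*√3)*(-12) = 360 - 2592*I*√3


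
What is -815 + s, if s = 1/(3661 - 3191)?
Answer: -383049/470 ≈ -815.00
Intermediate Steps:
s = 1/470 ≈ 0.0021277
-815 + s = -815 + 1/470 = -383049/470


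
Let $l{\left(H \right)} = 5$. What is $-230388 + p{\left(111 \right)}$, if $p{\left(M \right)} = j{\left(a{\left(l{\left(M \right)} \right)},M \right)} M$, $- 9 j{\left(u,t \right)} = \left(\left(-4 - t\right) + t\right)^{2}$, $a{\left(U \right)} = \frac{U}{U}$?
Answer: $- \frac{691756}{3} \approx -2.3059 \cdot 10^{5}$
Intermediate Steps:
$a{\left(U \right)} = 1$
$j{\left(u,t \right)} = - \frac{16}{9}$ ($j{\left(u,t \right)} = - \frac{\left(\left(-4 - t\right) + t\right)^{2}}{9} = - \frac{\left(-4\right)^{2}}{9} = \left(- \frac{1}{9}\right) 16 = - \frac{16}{9}$)
$p{\left(M \right)} = - \frac{16 M}{9}$
$-230388 + p{\left(111 \right)} = -230388 - \frac{592}{3} = - \frac{691756}{3}$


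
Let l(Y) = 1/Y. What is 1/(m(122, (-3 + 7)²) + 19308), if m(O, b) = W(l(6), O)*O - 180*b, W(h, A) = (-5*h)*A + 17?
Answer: 3/18296 ≈ 0.00016397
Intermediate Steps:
W(h, A) = 17 - 5*A*h (W(h, A) = -5*A*h + 17 = 17 - 5*A*h)
m(O, b) = -180*b + O*(17 - 5*O/6) (m(O, b) = (17 - 5*O/6)*O - 180*b = O*(17 - 5*O/6) - 180*b = -180*b + O*(17 - 5*O/6))
1/(m(122, (-3 + 7)²) + 19308) = 1/((-180*(-3 + 7)² - ⅙*122*(-102 + 5*122)) + 19308) = 1/((-180*4² - ⅙*122*(-102 + 610)) + 19308) = 1/((-180*16 - ⅙*122*508) + 19308) = 1/((-2880 - 30988/3) + 19308) = 1/(-39628/3 + 19308) = 1/(18296/3) = 3/18296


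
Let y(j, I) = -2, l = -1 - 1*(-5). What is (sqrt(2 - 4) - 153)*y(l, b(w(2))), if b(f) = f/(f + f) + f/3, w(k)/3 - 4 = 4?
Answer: 306 - 2*I*sqrt(2) ≈ 306.0 - 2.8284*I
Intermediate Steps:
l = 4 (l = -1 + 5 = 4)
w(k) = 24 (w(k) = 12 + 3*4 = 12 + 12 = 24)
b(f) = 1/2 + f/3 (b(f) = f/((2*f)) + f*(1/3) = f*(1/(2*f)) + f/3 = 1/2 + f/3)
(sqrt(2 - 4) - 153)*y(l, b(w(2))) = (sqrt(2 - 4) - 153)*(-2) = (sqrt(-2) - 153)*(-2) = (I*sqrt(2) - 153)*(-2) = (-153 + I*sqrt(2))*(-2) = 306 - 2*I*sqrt(2)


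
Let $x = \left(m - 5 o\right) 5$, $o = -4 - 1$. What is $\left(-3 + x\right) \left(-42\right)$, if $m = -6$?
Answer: $-3864$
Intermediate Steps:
$o = -5$
$x = 95$ ($x = \left(-6 - -25\right) 5 = \left(-6 + 25\right) 5 = 19 \cdot 5 = 95$)
$\left(-3 + x\right) \left(-42\right) = \left(-3 + 95\right) \left(-42\right) = 92 \left(-42\right) = -3864$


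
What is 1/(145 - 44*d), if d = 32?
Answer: -1/1263 ≈ -0.00079177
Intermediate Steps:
1/(145 - 44*d) = 1/(145 - 44*32) = 1/(145 - 1408) = 1/(-1263) = -1/1263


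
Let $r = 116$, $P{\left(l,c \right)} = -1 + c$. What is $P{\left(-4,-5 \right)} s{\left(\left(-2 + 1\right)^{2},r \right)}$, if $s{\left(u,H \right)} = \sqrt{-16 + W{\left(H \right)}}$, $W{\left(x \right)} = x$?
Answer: $-60$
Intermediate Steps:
$s{\left(u,H \right)} = \sqrt{-16 + H}$
$P{\left(-4,-5 \right)} s{\left(\left(-2 + 1\right)^{2},r \right)} = \left(-1 - 5\right) \sqrt{-16 + 116} = - 6 \sqrt{100} = \left(-6\right) 10 = -60$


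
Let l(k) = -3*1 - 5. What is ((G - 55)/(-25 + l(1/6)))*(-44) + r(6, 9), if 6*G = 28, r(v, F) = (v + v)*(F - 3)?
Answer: 44/9 ≈ 4.8889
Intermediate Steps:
r(v, F) = 2*v*(-3 + F) (r(v, F) = (2*v)*(-3 + F) = 2*v*(-3 + F))
G = 14/3 (G = (1/6)*28 = 14/3 ≈ 4.6667)
l(k) = -8 (l(k) = -3 - 5 = -8)
((G - 55)/(-25 + l(1/6)))*(-44) + r(6, 9) = ((14/3 - 55)/(-25 - 8))*(-44) + 2*6*(-3 + 9) = -151/3/(-33)*(-44) + 2*6*6 = -151/3*(-1/33)*(-44) + 72 = (151/99)*(-44) + 72 = -604/9 + 72 = 44/9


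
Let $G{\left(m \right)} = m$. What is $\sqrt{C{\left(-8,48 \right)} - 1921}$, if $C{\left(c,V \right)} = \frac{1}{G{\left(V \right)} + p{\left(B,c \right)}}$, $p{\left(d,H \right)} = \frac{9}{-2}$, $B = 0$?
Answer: $\frac{5 i \sqrt{581595}}{87} \approx 43.829 i$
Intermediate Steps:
$p{\left(d,H \right)} = - \frac{9}{2}$ ($p{\left(d,H \right)} = 9 \left(- \frac{1}{2}\right) = - \frac{9}{2}$)
$C{\left(c,V \right)} = \frac{1}{- \frac{9}{2} + V}$ ($C{\left(c,V \right)} = \frac{1}{V - \frac{9}{2}} = \frac{1}{- \frac{9}{2} + V}$)
$\sqrt{C{\left(-8,48 \right)} - 1921} = \sqrt{\frac{2}{-9 + 2 \cdot 48} - 1921} = \sqrt{\frac{2}{-9 + 96} - 1921} = \sqrt{\frac{2}{87} - 1921} = \sqrt{- \frac{167125}{87}} = \frac{5 i \sqrt{581595}}{87}$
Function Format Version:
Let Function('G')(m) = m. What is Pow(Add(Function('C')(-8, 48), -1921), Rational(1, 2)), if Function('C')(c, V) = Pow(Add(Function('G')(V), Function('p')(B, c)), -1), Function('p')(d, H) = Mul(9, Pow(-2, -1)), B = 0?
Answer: Mul(Rational(5, 87), I, Pow(581595, Rational(1, 2))) ≈ Mul(43.829, I)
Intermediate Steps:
Function('p')(d, H) = Rational(-9, 2) (Function('p')(d, H) = Mul(9, Rational(-1, 2)) = Rational(-9, 2))
Function('C')(c, V) = Pow(Add(Rational(-9, 2), V), -1) (Function('C')(c, V) = Pow(Add(V, Rational(-9, 2)), -1) = Pow(Add(Rational(-9, 2), V), -1))
Pow(Add(Function('C')(-8, 48), -1921), Rational(1, 2)) = Pow(Add(Mul(2, Pow(Add(-9, Mul(2, 48)), -1)), -1921), Rational(1, 2)) = Pow(Add(Mul(2, Pow(Add(-9, 96), -1)), -1921), Rational(1, 2)) = Pow(Add(Mul(2, Pow(87, -1)), -1921), Rational(1, 2)) = Pow(Add(Mul(2, Rational(1, 87)), -1921), Rational(1, 2)) = Pow(Add(Rational(2, 87), -1921), Rational(1, 2)) = Pow(Rational(-167125, 87), Rational(1, 2)) = Mul(Rational(5, 87), I, Pow(581595, Rational(1, 2)))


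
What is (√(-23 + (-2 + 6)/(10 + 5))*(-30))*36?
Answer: -72*I*√5115 ≈ -5149.4*I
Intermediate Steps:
(√(-23 + (-2 + 6)/(10 + 5))*(-30))*36 = (√(-23 + 4/15)*(-30))*36 = (√(-341/15)*(-30))*36 = ((I*√5115/15)*(-30))*36 = -2*I*√5115*36 = -72*I*√5115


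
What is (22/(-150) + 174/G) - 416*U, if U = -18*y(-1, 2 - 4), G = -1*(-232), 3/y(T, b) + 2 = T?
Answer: -2246219/300 ≈ -7487.4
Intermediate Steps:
y(T, b) = 3/(-2 + T)
G = 232
U = 18 (U = -54/(-2 - 1) = -54/(-3) = -54*(-1)/3 = -18*(-1) = 18)
(22/(-150) + 174/G) - 416*U = (22/(-150) + 174/232) - 416*18 = (22*(-1/150) + 174*(1/232)) - 7488 = (-11/75 + ¾) - 7488 = 181/300 - 7488 = -2246219/300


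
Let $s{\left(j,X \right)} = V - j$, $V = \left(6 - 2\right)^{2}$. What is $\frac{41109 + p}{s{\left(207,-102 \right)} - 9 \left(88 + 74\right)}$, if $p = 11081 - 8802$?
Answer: $- \frac{43388}{1649} \approx -26.312$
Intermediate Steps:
$V = 16$ ($V = 4^{2} = 16$)
$p = 2279$ ($p = 11081 - 8802 = 2279$)
$s{\left(j,X \right)} = 16 - j$
$\frac{41109 + p}{s{\left(207,-102 \right)} - 9 \left(88 + 74\right)} = \frac{41109 + 2279}{\left(16 - 207\right) - 9 \left(88 + 74\right)} = \frac{43388}{\left(16 - 207\right) - 1458} = \frac{43388}{-191 - 1458} = \frac{43388}{-1649} = 43388 \left(- \frac{1}{1649}\right) = - \frac{43388}{1649}$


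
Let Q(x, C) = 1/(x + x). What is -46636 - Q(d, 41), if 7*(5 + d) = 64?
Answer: -2704895/58 ≈ -46636.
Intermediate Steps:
d = 29/7 (d = -5 + (⅐)*64 = -5 + 64/7 = 29/7 ≈ 4.1429)
Q(x, C) = 1/(2*x)
-46636 - Q(d, 41) = -46636 - 1/(2*29/7) = -46636 - 7/(2*29) = -46636 - 1*7/58 = -46636 - 7/58 = -2704895/58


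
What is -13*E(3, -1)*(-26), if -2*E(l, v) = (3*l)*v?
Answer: 1521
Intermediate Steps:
E(l, v) = -3*l*v/2
-13*E(3, -1)*(-26) = -(-39)*3*(-1)/2*(-26) = -13*9/2*(-26) = -117/2*(-26) = 1521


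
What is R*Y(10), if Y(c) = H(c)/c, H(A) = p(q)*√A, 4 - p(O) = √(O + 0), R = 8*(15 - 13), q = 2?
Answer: 8*√10*(4 - √2)/5 ≈ 13.083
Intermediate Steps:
R = 16 (R = 8*2 = 16)
p(O) = 4 - √O (p(O) = 4 - √(O + 0) = 4 - √O)
H(A) = √A*(4 - √2) (H(A) = (4 - √2)*√A = √A*(4 - √2))
Y(c) = (4 - √2)/√c (Y(c) = (√c*(4 - √2))/c = (4 - √2)/√c)
R*Y(10) = 16*((4 - √2)/√10) = 16*((√10/10)*(4 - √2)) = 16*(√10*(4 - √2)/10) = 8*√10*(4 - √2)/5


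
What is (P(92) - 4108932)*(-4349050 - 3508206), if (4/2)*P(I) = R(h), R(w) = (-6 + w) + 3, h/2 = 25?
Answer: 32284745965076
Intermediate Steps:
h = 50 (h = 2*25 = 50)
R(w) = -3 + w
P(I) = 47/2 (P(I) = (-3 + 50)/2 = (½)*47 = 47/2)
(P(92) - 4108932)*(-4349050 - 3508206) = (47/2 - 4108932)*(-4349050 - 3508206) = -8217817/2*(-7857256) = 32284745965076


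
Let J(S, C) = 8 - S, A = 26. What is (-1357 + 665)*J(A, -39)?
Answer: 12456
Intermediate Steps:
(-1357 + 665)*J(A, -39) = (-1357 + 665)*(8 - 1*26) = -692*(8 - 26) = -692*(-18) = 12456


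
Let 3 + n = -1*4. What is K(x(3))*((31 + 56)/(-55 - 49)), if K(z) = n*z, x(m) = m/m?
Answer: 609/104 ≈ 5.8558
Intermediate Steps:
x(m) = 1
n = -7 (n = -3 - 1*4 = -3 - 4 = -7)
K(z) = -7*z
K(x(3))*((31 + 56)/(-55 - 49)) = (-7*1)*((31 + 56)/(-55 - 49)) = -609/(-104) = -609*(-1)/104 = -7*(-87/104) = 609/104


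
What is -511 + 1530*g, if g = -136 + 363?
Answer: 346799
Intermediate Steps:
g = 227
-511 + 1530*g = -511 + 1530*227 = -511 + 347310 = 346799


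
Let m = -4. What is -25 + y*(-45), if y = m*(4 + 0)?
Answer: 695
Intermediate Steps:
y = -16 (y = -4*(4 + 0) = -4*4 = -16)
-25 + y*(-45) = -25 - 16*(-45) = -25 + 720 = 695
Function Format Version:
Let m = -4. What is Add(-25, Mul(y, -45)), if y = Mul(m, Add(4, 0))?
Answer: 695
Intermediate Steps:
y = -16 (y = Mul(-4, Add(4, 0)) = Mul(-4, 4) = -16)
Add(-25, Mul(y, -45)) = Add(-25, Mul(-16, -45)) = Add(-25, 720) = 695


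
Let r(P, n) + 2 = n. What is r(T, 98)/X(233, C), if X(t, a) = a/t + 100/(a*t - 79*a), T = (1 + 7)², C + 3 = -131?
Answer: -38465504/232377 ≈ -165.53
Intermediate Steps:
C = -134 (C = -3 - 131 = -134)
T = 64 (T = 8² = 64)
r(P, n) = -2 + n
X(t, a) = 100/(-79*a + a*t) + a/t (X(t, a) = a/t + 100/(-79*a + a*t) = 100/(-79*a + a*t) + a/t)
r(T, 98)/X(233, C) = (-2 + 98)/(((-79*(-134)² + 100*233 + 233*(-134)²)/(-134*233*(-79 + 233)))) = 96/((-1/134*1/233*(-79*17956 + 23300 + 233*17956)/154)) = 96/((-1/134*1/233*1/154*(-1418524 + 23300 + 4183748))) = 96/((-1/134*1/233*1/154*2788524)) = 96/(-697131/1202047) = 96*(-1202047/697131) = -38465504/232377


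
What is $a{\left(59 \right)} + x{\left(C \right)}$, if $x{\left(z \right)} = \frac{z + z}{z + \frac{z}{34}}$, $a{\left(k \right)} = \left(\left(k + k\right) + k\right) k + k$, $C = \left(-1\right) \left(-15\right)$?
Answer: $\frac{367638}{35} \approx 10504.0$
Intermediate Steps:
$C = 15$
$a{\left(k \right)} = k + 3 k^{2}$ ($a{\left(k \right)} = \left(2 k + k\right) k + k = 3 k k + k = 3 k^{2} + k = k + 3 k^{2}$)
$x{\left(z \right)} = \frac{68}{35}$ ($x{\left(z \right)} = \frac{2 z}{z + z \frac{1}{34}} = \frac{2 z}{z + \frac{z}{34}} = \frac{2 z}{\frac{35}{34} z} = 2 z \frac{34}{35 z} = \frac{68}{35}$)
$a{\left(59 \right)} + x{\left(C \right)} = 59 \left(1 + 3 \cdot 59\right) + \frac{68}{35} = 59 \left(1 + 177\right) + \frac{68}{35} = 59 \cdot 178 + \frac{68}{35} = 10502 + \frac{68}{35} = \frac{367638}{35}$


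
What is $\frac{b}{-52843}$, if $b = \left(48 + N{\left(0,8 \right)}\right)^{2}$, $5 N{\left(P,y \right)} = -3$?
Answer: $- \frac{56169}{1321075} \approx -0.042518$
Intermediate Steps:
$N{\left(P,y \right)} = - \frac{3}{5}$ ($N{\left(P,y \right)} = \frac{1}{5} \left(-3\right) = - \frac{3}{5}$)
$b = \frac{56169}{25}$ ($b = \left(48 - \frac{3}{5}\right)^{2} = \left(\frac{237}{5}\right)^{2} = \frac{56169}{25} \approx 2246.8$)
$\frac{b}{-52843} = \frac{56169}{25 \left(-52843\right)} = \frac{56169}{25} \left(- \frac{1}{52843}\right) = - \frac{56169}{1321075}$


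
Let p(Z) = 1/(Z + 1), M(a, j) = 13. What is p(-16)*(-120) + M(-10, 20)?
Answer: 21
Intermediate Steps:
p(Z) = 1/(1 + Z)
p(-16)*(-120) + M(-10, 20) = -120/(1 - 16) + 13 = -120/(-15) + 13 = -1/15*(-120) + 13 = 8 + 13 = 21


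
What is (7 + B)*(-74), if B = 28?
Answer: -2590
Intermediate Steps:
(7 + B)*(-74) = (7 + 28)*(-74) = 35*(-74) = -2590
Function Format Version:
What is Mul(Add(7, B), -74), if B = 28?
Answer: -2590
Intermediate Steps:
Mul(Add(7, B), -74) = Mul(Add(7, 28), -74) = Mul(35, -74) = -2590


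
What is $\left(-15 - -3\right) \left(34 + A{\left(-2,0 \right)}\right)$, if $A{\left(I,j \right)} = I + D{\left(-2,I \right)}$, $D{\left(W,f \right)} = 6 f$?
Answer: $-240$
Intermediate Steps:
$A{\left(I,j \right)} = 7 I$ ($A{\left(I,j \right)} = I + 6 I = 7 I$)
$\left(-15 - -3\right) \left(34 + A{\left(-2,0 \right)}\right) = \left(-15 - -3\right) \left(34 + 7 \left(-2\right)\right) = \left(-15 + 3\right) \left(34 - 14\right) = \left(-12\right) 20 = -240$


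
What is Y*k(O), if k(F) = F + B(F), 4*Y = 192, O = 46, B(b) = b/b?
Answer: 2256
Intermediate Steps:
B(b) = 1
Y = 48 (Y = (¼)*192 = 48)
k(F) = 1 + F (k(F) = F + 1 = 1 + F)
Y*k(O) = 48*(1 + 46) = 48*47 = 2256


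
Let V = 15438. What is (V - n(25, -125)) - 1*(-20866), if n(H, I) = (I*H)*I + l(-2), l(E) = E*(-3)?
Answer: -354327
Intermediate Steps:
l(E) = -3*E
n(H, I) = 6 + H*I² (n(H, I) = (I*H)*I - 3*(-2) = (H*I)*I + 6 = H*I² + 6 = 6 + H*I²)
(V - n(25, -125)) - 1*(-20866) = (15438 - (6 + 25*(-125)²)) - 1*(-20866) = (15438 - (6 + 25*15625)) + 20866 = (15438 - (6 + 390625)) + 20866 = (15438 - 1*390631) + 20866 = (15438 - 390631) + 20866 = -375193 + 20866 = -354327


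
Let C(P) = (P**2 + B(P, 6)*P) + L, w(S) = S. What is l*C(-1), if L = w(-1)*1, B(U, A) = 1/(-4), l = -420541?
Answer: -420541/4 ≈ -1.0514e+5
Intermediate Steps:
B(U, A) = -1/4
L = -1 (L = -1*1 = -1)
C(P) = -1 + P**2 - P/4 (C(P) = (P**2 - P/4) - 1 = -1 + P**2 - P/4)
l*C(-1) = -420541*(-1 + (-1)**2 - 1/4*(-1)) = -420541*(-1 + 1 + 1/4) = -420541*1/4 = -420541/4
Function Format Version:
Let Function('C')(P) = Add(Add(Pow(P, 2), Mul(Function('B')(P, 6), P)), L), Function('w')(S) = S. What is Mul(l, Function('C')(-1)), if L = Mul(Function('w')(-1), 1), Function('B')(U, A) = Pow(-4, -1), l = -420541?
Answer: Rational(-420541, 4) ≈ -1.0514e+5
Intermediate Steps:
Function('B')(U, A) = Rational(-1, 4)
L = -1 (L = Mul(-1, 1) = -1)
Function('C')(P) = Add(-1, Pow(P, 2), Mul(Rational(-1, 4), P)) (Function('C')(P) = Add(Add(Pow(P, 2), Mul(Rational(-1, 4), P)), -1) = Add(-1, Pow(P, 2), Mul(Rational(-1, 4), P)))
Mul(l, Function('C')(-1)) = Mul(-420541, Add(-1, Pow(-1, 2), Mul(Rational(-1, 4), -1))) = Mul(-420541, Add(-1, 1, Rational(1, 4))) = Mul(-420541, Rational(1, 4)) = Rational(-420541, 4)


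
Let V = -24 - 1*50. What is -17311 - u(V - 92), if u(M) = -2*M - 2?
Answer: -17641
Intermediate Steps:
V = -74 (V = -24 - 50 = -74)
u(M) = -2 - 2*M
-17311 - u(V - 92) = -17311 - (-2 - 2*(-74 - 92)) = -17311 - (-2 - 2*(-166)) = -17311 - (-2 + 332) = -17311 - 1*330 = -17311 - 330 = -17641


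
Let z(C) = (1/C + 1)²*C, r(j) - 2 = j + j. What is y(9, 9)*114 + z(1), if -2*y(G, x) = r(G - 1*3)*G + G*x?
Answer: -11795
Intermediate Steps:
r(j) = 2 + 2*j (r(j) = 2 + (j + j) = 2 + 2*j)
y(G, x) = -G*x/2 - G*(-4 + 2*G)/2 (y(G, x) = -((2 + 2*(G - 1*3))*G + G*x)/2 = -((2 + 2*(G - 3))*G + G*x)/2 = -((2 + 2*(-3 + G))*G + G*x)/2 = -((2 + (-6 + 2*G))*G + G*x)/2 = -((-4 + 2*G)*G + G*x)/2 = -(G*(-4 + 2*G) + G*x)/2 = -(G*x + G*(-4 + 2*G))/2 = -G*x/2 - G*(-4 + 2*G)/2)
z(C) = C*(1 + 1/C)² (z(C) = (1 + 1/C)²*C = C*(1 + 1/C)²)
y(9, 9)*114 + z(1) = ((½)*9*(4 - 1*9 - 2*9))*114 + (1 + 1)²/1 = ((½)*9*(4 - 9 - 18))*114 + 1*2² = ((½)*9*(-23))*114 + 1*4 = -207/2*114 + 4 = -11799 + 4 = -11795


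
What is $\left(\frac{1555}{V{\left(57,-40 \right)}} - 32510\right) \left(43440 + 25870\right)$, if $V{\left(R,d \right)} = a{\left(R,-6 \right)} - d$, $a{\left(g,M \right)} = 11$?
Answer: $- \frac{114808896050}{51} \approx -2.2512 \cdot 10^{9}$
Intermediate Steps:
$V{\left(R,d \right)} = 11 - d$
$\left(\frac{1555}{V{\left(57,-40 \right)}} - 32510\right) \left(43440 + 25870\right) = \left(\frac{1555}{11 - -40} - 32510\right) \left(43440 + 25870\right) = \left(\frac{1555}{11 + 40} - 32510\right) 69310 = \left(\frac{1555}{51} - 32510\right) 69310 = \left(- \frac{1656455}{51}\right) 69310 = - \frac{114808896050}{51}$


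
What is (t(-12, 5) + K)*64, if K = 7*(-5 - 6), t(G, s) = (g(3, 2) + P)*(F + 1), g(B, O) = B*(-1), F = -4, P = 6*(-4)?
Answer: 256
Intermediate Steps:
P = -24
g(B, O) = -B
t(G, s) = 81 (t(G, s) = (-1*3 - 24)*(-4 + 1) = (-3 - 24)*(-3) = -27*(-3) = 81)
K = -77 (K = 7*(-11) = -77)
(t(-12, 5) + K)*64 = (81 - 77)*64 = 4*64 = 256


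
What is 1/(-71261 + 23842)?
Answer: -1/47419 ≈ -2.1089e-5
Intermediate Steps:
1/(-71261 + 23842) = 1/(-47419) = -1/47419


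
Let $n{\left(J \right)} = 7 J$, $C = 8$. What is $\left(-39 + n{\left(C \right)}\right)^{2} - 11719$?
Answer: $-11430$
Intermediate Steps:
$\left(-39 + n{\left(C \right)}\right)^{2} - 11719 = \left(-39 + 7 \cdot 8\right)^{2} - 11719 = \left(-39 + 56\right)^{2} - 11719 = 17^{2} - 11719 = 289 - 11719 = -11430$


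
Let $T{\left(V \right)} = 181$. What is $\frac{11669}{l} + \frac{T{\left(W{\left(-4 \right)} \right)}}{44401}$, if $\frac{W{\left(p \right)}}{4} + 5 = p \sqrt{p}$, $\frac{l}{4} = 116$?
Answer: $\frac{518199253}{20602064} \approx 25.153$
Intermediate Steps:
$l = 464$ ($l = 4 \cdot 116 = 464$)
$W{\left(p \right)} = -20 + 4 p^{\frac{3}{2}}$ ($W{\left(p \right)} = -20 + 4 p \sqrt{p} = -20 + 4 p^{\frac{3}{2}}$)
$\frac{11669}{l} + \frac{T{\left(W{\left(-4 \right)} \right)}}{44401} = \frac{11669}{464} + \frac{181}{44401} = \frac{518199253}{20602064}$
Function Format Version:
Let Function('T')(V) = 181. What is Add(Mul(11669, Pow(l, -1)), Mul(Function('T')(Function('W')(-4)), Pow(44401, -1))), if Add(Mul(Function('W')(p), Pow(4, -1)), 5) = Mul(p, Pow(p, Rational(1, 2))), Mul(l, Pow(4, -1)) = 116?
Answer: Rational(518199253, 20602064) ≈ 25.153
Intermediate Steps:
l = 464 (l = Mul(4, 116) = 464)
Function('W')(p) = Add(-20, Mul(4, Pow(p, Rational(3, 2)))) (Function('W')(p) = Add(-20, Mul(4, Mul(p, Pow(p, Rational(1, 2))))) = Add(-20, Mul(4, Pow(p, Rational(3, 2)))))
Add(Mul(11669, Pow(l, -1)), Mul(Function('T')(Function('W')(-4)), Pow(44401, -1))) = Add(Mul(11669, Pow(464, -1)), Mul(181, Pow(44401, -1))) = Add(Mul(11669, Rational(1, 464)), Mul(181, Rational(1, 44401))) = Add(Rational(11669, 464), Rational(181, 44401)) = Rational(518199253, 20602064)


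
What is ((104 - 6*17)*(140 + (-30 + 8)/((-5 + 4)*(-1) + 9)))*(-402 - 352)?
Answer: -1039012/5 ≈ -2.0780e+5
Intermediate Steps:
((104 - 6*17)*(140 + (-30 + 8)/((-5 + 4)*(-1) + 9)))*(-402 - 352) = ((104 - 102)*(140 - 22/(-1*(-1) + 9)))*(-754) = (2*(140 - 22/(1 + 9)))*(-754) = (2*(140 - 22/10))*(-754) = (2*(140 - 22*⅒))*(-754) = (2*(140 - 11/5))*(-754) = (2*(689/5))*(-754) = (1378/5)*(-754) = -1039012/5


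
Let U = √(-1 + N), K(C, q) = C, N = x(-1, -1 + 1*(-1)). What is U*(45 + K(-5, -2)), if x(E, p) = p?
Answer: 40*I*√3 ≈ 69.282*I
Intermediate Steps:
N = -2 (N = -1 + 1*(-1) = -1 - 1 = -2)
U = I*√3 (U = √(-1 - 2) = √(-3) = I*√3 ≈ 1.732*I)
U*(45 + K(-5, -2)) = (I*√3)*(45 - 5) = (I*√3)*40 = 40*I*√3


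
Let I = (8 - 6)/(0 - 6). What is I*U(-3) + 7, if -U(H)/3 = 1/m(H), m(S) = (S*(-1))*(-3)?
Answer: 62/9 ≈ 6.8889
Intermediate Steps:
m(S) = 3*S (m(S) = -S*(-3) = 3*S)
U(H) = -1/H (U(H) = -3/(3*H) = -3*1/(3*H) = -1/H)
I = -1/3 (I = 2/(-6) = 2*(-1/6) = -1/3 ≈ -0.33333)
I*U(-3) + 7 = -(-1)/(3*(-3)) + 7 = -(-1)*(-1)/(3*3) + 7 = -1/3*1/3 + 7 = -1/9 + 7 = 62/9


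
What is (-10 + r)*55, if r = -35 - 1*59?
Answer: -5720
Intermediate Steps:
r = -94 (r = -35 - 59 = -94)
(-10 + r)*55 = (-10 - 94)*55 = -104*55 = -5720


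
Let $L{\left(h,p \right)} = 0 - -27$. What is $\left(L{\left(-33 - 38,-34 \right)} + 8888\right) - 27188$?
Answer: $-18273$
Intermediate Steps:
$L{\left(h,p \right)} = 27$ ($L{\left(h,p \right)} = 0 + 27 = 27$)
$\left(L{\left(-33 - 38,-34 \right)} + 8888\right) - 27188 = \left(27 + 8888\right) - 27188 = 8915 - 27188 = -18273$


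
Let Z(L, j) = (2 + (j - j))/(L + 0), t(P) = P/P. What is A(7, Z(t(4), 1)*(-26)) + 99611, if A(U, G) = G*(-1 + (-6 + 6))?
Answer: 99663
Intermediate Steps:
t(P) = 1
Z(L, j) = 2/L (Z(L, j) = (2 + 0)/L = 2/L)
A(U, G) = -G (A(U, G) = G*(-1 + 0) = G*(-1) = -G)
A(7, Z(t(4), 1)*(-26)) + 99611 = -2/1*(-26) + 99611 = -2*1*(-26) + 99611 = -2*(-26) + 99611 = -1*(-52) + 99611 = 52 + 99611 = 99663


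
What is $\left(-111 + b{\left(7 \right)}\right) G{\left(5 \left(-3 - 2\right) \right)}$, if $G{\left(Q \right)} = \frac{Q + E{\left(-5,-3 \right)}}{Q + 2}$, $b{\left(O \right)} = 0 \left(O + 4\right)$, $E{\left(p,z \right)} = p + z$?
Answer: $- \frac{3663}{23} \approx -159.26$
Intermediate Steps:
$b{\left(O \right)} = 0$ ($b{\left(O \right)} = 0 \left(4 + O\right) = 0$)
$G{\left(Q \right)} = \frac{-8 + Q}{2 + Q}$ ($G{\left(Q \right)} = \frac{Q - 8}{Q + 2} = \frac{Q - 8}{2 + Q} = \frac{-8 + Q}{2 + Q}$)
$\left(-111 + b{\left(7 \right)}\right) G{\left(5 \left(-3 - 2\right) \right)} = \left(-111 + 0\right) \frac{-8 + 5 \left(-3 - 2\right)}{2 + 5 \left(-3 - 2\right)} = - 111 \frac{-8 + 5 \left(-5\right)}{2 + 5 \left(-5\right)} = - 111 \frac{-8 - 25}{2 - 25} = - 111 \frac{1}{-23} \left(-33\right) = - 111 \left(\left(- \frac{1}{23}\right) \left(-33\right)\right) = \left(-111\right) \frac{33}{23} = - \frac{3663}{23}$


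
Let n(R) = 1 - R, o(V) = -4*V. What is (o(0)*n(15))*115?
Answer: 0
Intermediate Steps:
(o(0)*n(15))*115 = ((-4*0)*(1 - 1*15))*115 = (0*(1 - 15))*115 = (0*(-14))*115 = 0*115 = 0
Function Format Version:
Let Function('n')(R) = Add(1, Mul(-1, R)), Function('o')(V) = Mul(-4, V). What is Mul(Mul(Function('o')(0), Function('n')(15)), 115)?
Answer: 0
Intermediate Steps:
Mul(Mul(Function('o')(0), Function('n')(15)), 115) = Mul(Mul(Mul(-4, 0), Add(1, Mul(-1, 15))), 115) = Mul(Mul(0, Add(1, -15)), 115) = Mul(Mul(0, -14), 115) = Mul(0, 115) = 0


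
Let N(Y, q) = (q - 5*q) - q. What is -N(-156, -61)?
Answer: -305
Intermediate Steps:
N(Y, q) = -5*q (N(Y, q) = -4*q - q = -5*q)
-N(-156, -61) = -(-5)*(-61) = -1*305 = -305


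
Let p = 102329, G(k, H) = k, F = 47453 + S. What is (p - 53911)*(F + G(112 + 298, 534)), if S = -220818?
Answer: -8374135190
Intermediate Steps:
F = -173365 (F = 47453 - 220818 = -173365)
(p - 53911)*(F + G(112 + 298, 534)) = (102329 - 53911)*(-173365 + (112 + 298)) = 48418*(-173365 + 410) = 48418*(-172955) = -8374135190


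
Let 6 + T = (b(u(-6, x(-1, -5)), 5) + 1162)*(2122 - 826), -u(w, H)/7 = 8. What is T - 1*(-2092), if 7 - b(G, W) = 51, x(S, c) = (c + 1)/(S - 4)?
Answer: 1451014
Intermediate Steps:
x(S, c) = (1 + c)/(-4 + S)
u(w, H) = -56 (u(w, H) = -7*8 = -56)
b(G, W) = -44 (b(G, W) = 7 - 1*51 = 7 - 51 = -44)
T = 1448922 (T = -6 + (-44 + 1162)*(2122 - 826) = -6 + 1118*1296 = -6 + 1448928 = 1448922)
T - 1*(-2092) = 1448922 - 1*(-2092) = 1448922 + 2092 = 1451014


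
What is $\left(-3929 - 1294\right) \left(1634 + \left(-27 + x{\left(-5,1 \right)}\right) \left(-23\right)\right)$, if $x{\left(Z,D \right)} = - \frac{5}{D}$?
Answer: $-12378510$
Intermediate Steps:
$\left(-3929 - 1294\right) \left(1634 + \left(-27 + x{\left(-5,1 \right)}\right) \left(-23\right)\right) = \left(-3929 - 1294\right) \left(1634 + \left(-27 - \frac{5}{1}\right) \left(-23\right)\right) = - 5223 \left(1634 + \left(-27 - 5\right) \left(-23\right)\right) = - 5223 \left(1634 - -736\right) = - 5223 \left(1634 + 736\right) = \left(-5223\right) 2370 = -12378510$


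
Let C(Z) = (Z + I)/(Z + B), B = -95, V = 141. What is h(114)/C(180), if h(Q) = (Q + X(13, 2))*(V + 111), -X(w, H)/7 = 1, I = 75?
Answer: 8988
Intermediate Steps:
X(w, H) = -7 (X(w, H) = -7*1 = -7)
C(Z) = (75 + Z)/(-95 + Z) (C(Z) = (Z + 75)/(Z - 95) = (75 + Z)/(-95 + Z))
h(Q) = -1764 + 252*Q (h(Q) = (Q - 7)*(141 + 111) = (-7 + Q)*252 = -1764 + 252*Q)
h(114)/C(180) = (-1764 + 252*114)/(((75 + 180)/(-95 + 180))) = (-1764 + 28728)/((255/85)) = 26964/(((1/85)*255)) = 26964/3 = 26964*(⅓) = 8988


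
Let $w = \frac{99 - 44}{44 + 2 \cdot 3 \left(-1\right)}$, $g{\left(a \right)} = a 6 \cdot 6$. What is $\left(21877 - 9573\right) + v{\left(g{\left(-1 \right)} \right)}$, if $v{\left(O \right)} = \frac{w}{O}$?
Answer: $\frac{16831817}{1368} \approx 12304.0$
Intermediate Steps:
$g{\left(a \right)} = 36 a$ ($g{\left(a \right)} = 6 a 6 = 36 a$)
$w = \frac{55}{38}$ ($w = \frac{55}{44 + 6 \left(-1\right)} = \frac{55}{44 - 6} = \frac{55}{38} \approx 1.4474$)
$v{\left(O \right)} = \frac{55}{38 O}$
$\left(21877 - 9573\right) + v{\left(g{\left(-1 \right)} \right)} = \left(21877 - 9573\right) + \frac{55}{38 \cdot 36 \left(-1\right)} = \left(21877 - 9573\right) + \frac{55}{38 \left(-36\right)} = 12304 + \frac{55}{38} \left(- \frac{1}{36}\right) = 12304 - \frac{55}{1368} = \frac{16831817}{1368}$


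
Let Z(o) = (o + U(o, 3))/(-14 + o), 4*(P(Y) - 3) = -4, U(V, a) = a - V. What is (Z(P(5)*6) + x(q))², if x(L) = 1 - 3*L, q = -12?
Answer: 5041/4 ≈ 1260.3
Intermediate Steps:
P(Y) = 2 (P(Y) = 3 + (¼)*(-4) = 3 - 1 = 2)
Z(o) = 3/(-14 + o) (Z(o) = (o + (3 - o))/(-14 + o) = 3/(-14 + o))
(Z(P(5)*6) + x(q))² = (3/(-14 + 2*6) + (1 - 3*(-12)))² = (3/(-14 + 12) + (1 + 36))² = (3/(-2) + 37)² = (3*(-½) + 37)² = (-3/2 + 37)² = (71/2)² = 5041/4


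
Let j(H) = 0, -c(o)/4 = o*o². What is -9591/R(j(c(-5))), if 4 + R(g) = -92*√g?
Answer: 9591/4 ≈ 2397.8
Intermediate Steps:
c(o) = -4*o³ (c(o) = -4*o*o² = -4*o³)
R(g) = -4 - 92*√g
-9591/R(j(c(-5))) = -9591/(-4 - 92*√0) = -9591/(-4 - 92*0) = -9591/(-4 + 0) = -9591/(-4) = -9591*(-¼) = 9591/4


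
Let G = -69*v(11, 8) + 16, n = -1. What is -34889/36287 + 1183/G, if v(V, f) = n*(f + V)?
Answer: -3370182/48152849 ≈ -0.069989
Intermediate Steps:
v(V, f) = -V - f (v(V, f) = -(f + V) = -(V + f) = -V - f)
G = 1327 (G = -69*(-1*11 - 1*8) + 16 = -69*(-11 - 8) + 16 = -69*(-19) + 16 = 1311 + 16 = 1327)
-34889/36287 + 1183/G = -34889/36287 + 1183/1327 = -3370182/48152849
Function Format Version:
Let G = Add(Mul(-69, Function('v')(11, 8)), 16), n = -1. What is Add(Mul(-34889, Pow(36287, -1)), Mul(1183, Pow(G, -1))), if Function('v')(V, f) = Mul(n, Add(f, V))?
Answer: Rational(-3370182, 48152849) ≈ -0.069989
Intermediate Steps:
Function('v')(V, f) = Add(Mul(-1, V), Mul(-1, f)) (Function('v')(V, f) = Mul(-1, Add(f, V)) = Mul(-1, Add(V, f)) = Add(Mul(-1, V), Mul(-1, f)))
G = 1327 (G = Add(Mul(-69, Add(Mul(-1, 11), Mul(-1, 8))), 16) = Add(Mul(-69, Add(-11, -8)), 16) = Add(Mul(-69, -19), 16) = Add(1311, 16) = 1327)
Add(Mul(-34889, Pow(36287, -1)), Mul(1183, Pow(G, -1))) = Add(Mul(-34889, Pow(36287, -1)), Mul(1183, Pow(1327, -1))) = Add(Mul(-34889, Rational(1, 36287)), Mul(1183, Rational(1, 1327))) = Add(Rational(-34889, 36287), Rational(1183, 1327)) = Rational(-3370182, 48152849)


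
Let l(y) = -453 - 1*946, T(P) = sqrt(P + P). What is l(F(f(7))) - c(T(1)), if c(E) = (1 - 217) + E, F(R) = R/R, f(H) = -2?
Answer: -1183 - sqrt(2) ≈ -1184.4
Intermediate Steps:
F(R) = 1
T(P) = sqrt(2)*sqrt(P) (T(P) = sqrt(2*P) = sqrt(2)*sqrt(P))
l(y) = -1399 (l(y) = -453 - 946 = -1399)
c(E) = -216 + E
l(F(f(7))) - c(T(1)) = -1399 - (-216 + sqrt(2)*sqrt(1)) = -1399 - (-216 + sqrt(2)*1) = -1399 - (-216 + sqrt(2)) = -1399 + (216 - sqrt(2)) = -1183 - sqrt(2)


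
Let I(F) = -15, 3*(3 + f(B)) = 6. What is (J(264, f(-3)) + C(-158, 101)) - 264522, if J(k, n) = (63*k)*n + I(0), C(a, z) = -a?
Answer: -281011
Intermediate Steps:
f(B) = -1 (f(B) = -3 + (1/3)*6 = -3 + 2 = -1)
J(k, n) = -15 + 63*k*n (J(k, n) = (63*k)*n - 15 = 63*k*n - 15 = -15 + 63*k*n)
(J(264, f(-3)) + C(-158, 101)) - 264522 = ((-15 + 63*264*(-1)) - 1*(-158)) - 264522 = ((-15 - 16632) + 158) - 264522 = (-16647 + 158) - 264522 = -16489 - 264522 = -281011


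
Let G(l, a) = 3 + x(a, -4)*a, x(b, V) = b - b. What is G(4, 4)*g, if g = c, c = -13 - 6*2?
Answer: -75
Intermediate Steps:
c = -25 (c = -13 - 1*12 = -13 - 12 = -25)
x(b, V) = 0
G(l, a) = 3 (G(l, a) = 3 + 0*a = 3 + 0 = 3)
g = -25
G(4, 4)*g = 3*(-25) = -75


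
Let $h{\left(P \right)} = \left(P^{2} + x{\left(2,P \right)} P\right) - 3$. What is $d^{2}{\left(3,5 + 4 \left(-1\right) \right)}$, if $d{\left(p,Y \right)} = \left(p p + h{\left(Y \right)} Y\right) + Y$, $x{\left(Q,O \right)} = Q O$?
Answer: $100$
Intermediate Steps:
$x{\left(Q,O \right)} = O Q$
$h{\left(P \right)} = -3 + 3 P^{2}$ ($h{\left(P \right)} = \left(P^{2} + P 2 P\right) - 3 = \left(P^{2} + 2 P P\right) - 3 = \left(P^{2} + 2 P^{2}\right) - 3 = 3 P^{2} - 3 = -3 + 3 P^{2}$)
$d{\left(p,Y \right)} = Y + p^{2} + Y \left(-3 + 3 Y^{2}\right)$ ($d{\left(p,Y \right)} = \left(p p + \left(-3 + 3 Y^{2}\right) Y\right) + Y = \left(p^{2} + Y \left(-3 + 3 Y^{2}\right)\right) + Y = Y + p^{2} + Y \left(-3 + 3 Y^{2}\right)$)
$d^{2}{\left(3,5 + 4 \left(-1\right) \right)} = \left(3^{2} - 2 \left(5 + 4 \left(-1\right)\right) + 3 \left(5 + 4 \left(-1\right)\right)^{3}\right)^{2} = \left(9 - 2 \left(5 - 4\right) + 3 \left(5 - 4\right)^{3}\right)^{2} = \left(9 - 2 + 3 \cdot 1^{3}\right)^{2} = \left(9 - 2 + 3 \cdot 1\right)^{2} = \left(9 - 2 + 3\right)^{2} = 10^{2} = 100$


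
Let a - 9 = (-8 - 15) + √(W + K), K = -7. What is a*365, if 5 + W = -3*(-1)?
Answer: -5110 + 1095*I ≈ -5110.0 + 1095.0*I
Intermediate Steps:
W = -2 (W = -5 - 3*(-1) = -5 + 3 = -2)
a = -14 + 3*I (a = 9 + ((-8 - 15) + √(-2 - 7)) = 9 + (-23 + √(-9)) = 9 + (-23 + 3*I) = -14 + 3*I ≈ -14.0 + 3.0*I)
a*365 = (-14 + 3*I)*365 = -5110 + 1095*I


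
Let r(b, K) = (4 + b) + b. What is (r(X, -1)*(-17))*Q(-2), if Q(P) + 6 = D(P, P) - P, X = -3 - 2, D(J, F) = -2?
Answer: -612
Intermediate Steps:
X = -5
Q(P) = -8 - P (Q(P) = -6 + (-2 - P) = -8 - P)
r(b, K) = 4 + 2*b
(r(X, -1)*(-17))*Q(-2) = ((4 + 2*(-5))*(-17))*(-8 - 1*(-2)) = ((4 - 10)*(-17))*(-8 + 2) = -6*(-17)*(-6) = 102*(-6) = -612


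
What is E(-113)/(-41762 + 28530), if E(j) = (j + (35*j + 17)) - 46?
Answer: 4097/13232 ≈ 0.30963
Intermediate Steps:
E(j) = -29 + 36*j (E(j) = (j + (17 + 35*j)) - 46 = (17 + 36*j) - 46 = -29 + 36*j)
E(-113)/(-41762 + 28530) = (-29 + 36*(-113))/(-41762 + 28530) = (-29 - 4068)/(-13232) = -4097*(-1/13232) = 4097/13232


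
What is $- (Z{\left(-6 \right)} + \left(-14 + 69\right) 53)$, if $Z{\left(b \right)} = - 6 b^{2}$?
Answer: $-2699$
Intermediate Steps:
$- (Z{\left(-6 \right)} + \left(-14 + 69\right) 53) = - (- 6 \left(-6\right)^{2} + \left(-14 + 69\right) 53) = - (\left(-6\right) 36 + 55 \cdot 53) = - (-216 + 2915) = \left(-1\right) 2699 = -2699$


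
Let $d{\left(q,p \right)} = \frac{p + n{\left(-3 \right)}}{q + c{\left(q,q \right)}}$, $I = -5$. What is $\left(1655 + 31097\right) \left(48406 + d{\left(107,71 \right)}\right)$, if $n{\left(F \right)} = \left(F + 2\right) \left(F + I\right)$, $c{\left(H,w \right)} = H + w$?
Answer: $\frac{508913840560}{321} \approx 1.5854 \cdot 10^{9}$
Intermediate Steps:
$n{\left(F \right)} = \left(-5 + F\right) \left(2 + F\right)$ ($n{\left(F \right)} = \left(F + 2\right) \left(F - 5\right) = \left(2 + F\right) \left(-5 + F\right) = \left(-5 + F\right) \left(2 + F\right)$)
$d{\left(q,p \right)} = \frac{8 + p}{3 q}$ ($d{\left(q,p \right)} = \frac{p - \left(1 - 9\right)}{q + \left(q + q\right)} = \frac{p + \left(-10 + 9 + 9\right)}{q + 2 q} = \frac{p + 8}{3 q} = \left(8 + p\right) \frac{1}{3 q} = \frac{8 + p}{3 q}$)
$\left(1655 + 31097\right) \left(48406 + d{\left(107,71 \right)}\right) = \left(1655 + 31097\right) \left(48406 + \frac{8 + 71}{3 \cdot 107}\right) = 32752 \left(48406 + \frac{1}{3} \cdot \frac{1}{107} \cdot 79\right) = 32752 \left(48406 + \frac{79}{321}\right) = 32752 \cdot \frac{15538405}{321} = \frac{508913840560}{321}$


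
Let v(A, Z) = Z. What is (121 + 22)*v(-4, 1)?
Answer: 143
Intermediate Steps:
(121 + 22)*v(-4, 1) = (121 + 22)*1 = 143*1 = 143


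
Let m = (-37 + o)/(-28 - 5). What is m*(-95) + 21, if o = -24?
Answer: -5102/33 ≈ -154.61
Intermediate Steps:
m = 61/33 (m = (-37 - 24)/(-28 - 5) = -61/(-33) = -61*(-1/33) = 61/33 ≈ 1.8485)
m*(-95) + 21 = (61/33)*(-95) + 21 = -5795/33 + 21 = -5102/33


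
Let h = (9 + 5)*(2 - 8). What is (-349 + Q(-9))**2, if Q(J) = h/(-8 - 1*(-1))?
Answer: 113569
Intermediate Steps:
h = -84 (h = 14*(-6) = -84)
Q(J) = 12 (Q(J) = -84/(-8 - 1*(-1)) = -84/(-8 + 1) = -84/(-7) = -84*(-1/7) = 12)
(-349 + Q(-9))**2 = (-349 + 12)**2 = (-337)**2 = 113569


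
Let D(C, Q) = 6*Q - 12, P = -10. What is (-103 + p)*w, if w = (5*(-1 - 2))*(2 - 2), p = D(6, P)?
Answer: 0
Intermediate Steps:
D(C, Q) = -12 + 6*Q
p = -72 (p = -12 + 6*(-10) = -12 - 60 = -72)
w = 0 (w = (5*(-3))*0 = -15*0 = 0)
(-103 + p)*w = (-103 - 72)*0 = -175*0 = 0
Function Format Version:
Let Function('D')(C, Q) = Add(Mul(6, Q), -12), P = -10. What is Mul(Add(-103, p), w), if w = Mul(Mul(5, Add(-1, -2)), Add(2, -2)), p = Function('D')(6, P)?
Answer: 0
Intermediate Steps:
Function('D')(C, Q) = Add(-12, Mul(6, Q))
p = -72 (p = Add(-12, Mul(6, -10)) = Add(-12, -60) = -72)
w = 0 (w = Mul(Mul(5, -3), 0) = Mul(-15, 0) = 0)
Mul(Add(-103, p), w) = Mul(Add(-103, -72), 0) = Mul(-175, 0) = 0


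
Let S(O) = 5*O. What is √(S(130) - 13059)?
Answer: I*√12409 ≈ 111.4*I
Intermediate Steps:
√(S(130) - 13059) = √(5*130 - 13059) = √(650 - 13059) = √(-12409) = I*√12409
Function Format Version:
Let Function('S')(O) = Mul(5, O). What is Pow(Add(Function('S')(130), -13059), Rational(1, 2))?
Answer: Mul(I, Pow(12409, Rational(1, 2))) ≈ Mul(111.40, I)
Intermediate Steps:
Pow(Add(Function('S')(130), -13059), Rational(1, 2)) = Pow(Add(Mul(5, 130), -13059), Rational(1, 2)) = Pow(Add(650, -13059), Rational(1, 2)) = Pow(-12409, Rational(1, 2)) = Mul(I, Pow(12409, Rational(1, 2)))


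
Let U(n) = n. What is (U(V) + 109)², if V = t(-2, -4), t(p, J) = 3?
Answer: 12544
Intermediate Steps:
V = 3
(U(V) + 109)² = (3 + 109)² = 112² = 12544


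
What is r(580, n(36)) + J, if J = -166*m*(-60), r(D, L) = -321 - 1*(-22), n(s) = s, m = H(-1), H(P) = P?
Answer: -10259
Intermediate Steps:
m = -1
r(D, L) = -299 (r(D, L) = -321 + 22 = -299)
J = -9960 (J = -166*(-1)*(-60) = 166*(-60) = -9960)
r(580, n(36)) + J = -299 - 9960 = -10259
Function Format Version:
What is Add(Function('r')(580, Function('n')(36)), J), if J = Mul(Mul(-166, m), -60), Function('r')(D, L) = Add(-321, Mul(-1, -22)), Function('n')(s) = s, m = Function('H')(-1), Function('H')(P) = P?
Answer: -10259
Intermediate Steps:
m = -1
Function('r')(D, L) = -299 (Function('r')(D, L) = Add(-321, 22) = -299)
J = -9960 (J = Mul(Mul(-166, -1), -60) = Mul(166, -60) = -9960)
Add(Function('r')(580, Function('n')(36)), J) = Add(-299, -9960) = -10259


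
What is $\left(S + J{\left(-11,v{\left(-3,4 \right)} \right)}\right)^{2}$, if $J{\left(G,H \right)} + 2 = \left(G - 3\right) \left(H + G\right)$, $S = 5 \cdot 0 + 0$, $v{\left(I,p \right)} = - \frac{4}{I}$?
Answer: $\frac{160000}{9} \approx 17778.0$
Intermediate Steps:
$S = 0$ ($S = 0 + 0 = 0$)
$J{\left(G,H \right)} = -2 + \left(-3 + G\right) \left(G + H\right)$ ($J{\left(G,H \right)} = -2 + \left(G - 3\right) \left(H + G\right) = -2 + \left(-3 + G\right) \left(G + H\right)$)
$\left(S + J{\left(-11,v{\left(-3,4 \right)} \right)}\right)^{2} = \left(0 - \left(-31 - 121 + 14 \left(-4\right) \frac{1}{-3}\right)\right)^{2} = \left(0 - \left(-152 + 14 \left(-4\right) \left(- \frac{1}{3}\right)\right)\right)^{2} = \left(0 - - \frac{400}{3}\right)^{2} = \left(0 + \frac{400}{3}\right)^{2} = \left(\frac{400}{3}\right)^{2} = \frac{160000}{9}$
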